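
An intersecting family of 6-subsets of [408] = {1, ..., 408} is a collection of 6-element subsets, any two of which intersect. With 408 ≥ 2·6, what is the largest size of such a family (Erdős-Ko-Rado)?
max |F| = C(407, 5) = 90798909201

Erdős-Ko-Rado (1961): when n ≥ 2k, max |F| = C(n−1, k−1). The bound is attained by the star {A : i ∈ A} for any fixed i ∈ [n]. Here C(408−1, 6−1) = C(407, 5) = 90798909201.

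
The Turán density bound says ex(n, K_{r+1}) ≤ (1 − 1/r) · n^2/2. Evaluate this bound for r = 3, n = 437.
Turán density bound = (2/3) · 437^2/2 = 190969/3 ≈ 63656.3333

Turán's theorem: ex(n, K_{r+1}) is achieved by the complete r-partite Turán graph T(n, r) with parts as balanced as possible, and is at most (1 − 1/r) · n^2/2. For r = 3, n = 437: the density bound is (2/3) · 190969/2 = 190969/3 ≈ 63656.3333. The integer-valued extremum is e(T(437, 3)) = 63656, which is strictly less than the density bound 190969/3 since 3 ∤ 437 (the parts of T(437, 3) cannot all be equal).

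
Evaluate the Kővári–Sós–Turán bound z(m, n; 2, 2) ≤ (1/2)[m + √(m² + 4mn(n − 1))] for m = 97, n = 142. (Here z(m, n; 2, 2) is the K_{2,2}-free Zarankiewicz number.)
z(97, 142; 2, 2) ≤ (1/2)[97 + √(97² + 4·97·142·141)] = (1/2)[97 + √7777945] = 1442.9484

Kővári–Sós–Turán: let r_1, ..., r_97 be the row sums and z = Σ r_i the total number of 1s. Each pair of columns can share at most one row with both entries 1 (else a 2×2 all-ones block appears), so Σ_i C(r_i, 2) ≤ C(142, 2) = 10011. By convexity Σ_i C(r_i, 2) ≥ 97·C(z/97, 2) = z(z − 97)/(2·97), giving z² − 97z − 97·142·141 ≤ 0 and hence z ≤ (1/2)[97 + √(9409 + 4·1942134)] = (1/2)[97 + √7777945] ≈ (1/2)(97 + 2788.8967) = 1442.9484.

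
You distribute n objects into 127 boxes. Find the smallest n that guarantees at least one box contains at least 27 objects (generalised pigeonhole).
n = (27 − 1)·127 + 1 = 3303

By the generalised pigeonhole principle, to guarantee some box contains ≥ r objects we need more than (r − 1) · k objects total. Threshold: n = (r − 1) · k + 1. With r = 27 and k = 127: n = 26 · 127 + 1 = 3302 + 1 = 3303. For n = 3302 = 26 · 127, we can put exactly 26 objects in every box, avoiding 27 in any single one — so 3303 is tight.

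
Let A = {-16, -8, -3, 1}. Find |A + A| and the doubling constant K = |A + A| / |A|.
K = |A + A| / |A| = 10/4 = 5/2

Enumerate A + A = {a + b : a, b ∈ A}. With |A| = 4, there are |A|^2 = 16 ordered sum pairs; collecting distinct values, A + A = {-32, -24, -19, -16, -15, -11, -7, -6, -2, 2}, so |A + A| = 10. Thus K = 10/4 = 5/2. For comparison, the minimum possible |A + A| over all 4-element sets is 2·4 − 1 = 7 (so min K = 7/4), attained only by arithmetic progressions.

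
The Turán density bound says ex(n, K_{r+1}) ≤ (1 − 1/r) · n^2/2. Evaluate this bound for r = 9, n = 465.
Turán density bound = (8/9) · 465^2/2 = 96100

Turán's theorem: ex(n, K_{r+1}) is achieved by the complete r-partite Turán graph T(n, r) with parts as balanced as possible, and is at most (1 − 1/r) · n^2/2. For r = 9, n = 465: the density bound is (8/9) · 216225/2 = 96100. The integer-valued extremum is e(T(465, 9)) = 96099, which is strictly less than the density bound 96100 since 9 ∤ 465 (the parts of T(465, 9) cannot all be equal).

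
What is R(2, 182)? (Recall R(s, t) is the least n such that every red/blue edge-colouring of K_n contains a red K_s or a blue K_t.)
R(2, 182) = 182

R(2, k) = k for all k ≥ 2: in a 2-colouring of K_k, either some edge is red (a red K_2) or all edges are blue (a blue K_k). And K_{181} coloured all-blue has no blue K_182, so R(2, 182) > 181. Hence R(2, 182) = 182.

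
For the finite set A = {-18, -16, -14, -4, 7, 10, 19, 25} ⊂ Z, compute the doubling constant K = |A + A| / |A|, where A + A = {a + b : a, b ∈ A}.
K = |A + A| / |A| = 33/8

Enumerate A + A = {a + b : a, b ∈ A}. With |A| = 8, there are |A|^2 = 64 ordered sum pairs; collecting distinct values, A + A = {-36, -34, -32, -30, -28, -22, -20, -18, -11, -9, -8, -7, -6, -4, 1, 3, 5, 6, 7, 9, 11, 14, 15, 17, 20, 21, 26, 29, 32, 35, 38, 44, 50}, so |A + A| = 33. Thus K = 33/8. For comparison, the minimum possible |A + A| over all 8-element sets is 2·8 − 1 = 15 (so min K = 15/8), attained only by arithmetic progressions.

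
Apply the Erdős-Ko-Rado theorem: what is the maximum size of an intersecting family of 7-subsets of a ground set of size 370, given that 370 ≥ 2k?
max |F| = C(369, 6) = 3365759545512

Erdős-Ko-Rado (1961): when n ≥ 2k, max |F| = C(n−1, k−1). The bound is attained by the star {A : i ∈ A} for any fixed i ∈ [n]. Here C(370−1, 7−1) = C(369, 6) = 3365759545512.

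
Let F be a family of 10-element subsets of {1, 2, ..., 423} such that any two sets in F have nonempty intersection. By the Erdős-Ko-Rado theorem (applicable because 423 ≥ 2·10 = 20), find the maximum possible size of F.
max |F| = C(422, 9) = 1073368713877122520

The Erdős-Ko-Rado theorem states: for n ≥ 2k, an intersecting family of k-subsets of an n-element set has size at most C(n − 1, k − 1), with equality for 'star' families {A ⊆ [n] : |A| = k, i ∈ A} (fix an element i). For n = 423, k = 10: C(422, 9) = 1073368713877122520.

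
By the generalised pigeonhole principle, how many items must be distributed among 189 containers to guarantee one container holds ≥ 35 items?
n = (35 − 1)·189 + 1 = 6427

By the generalised pigeonhole principle, to guarantee some box contains ≥ r objects we need more than (r − 1) · k objects total. Threshold: n = (r − 1) · k + 1. With r = 35 and k = 189: n = 34 · 189 + 1 = 6426 + 1 = 6427. For n = 6426 = 34 · 189, we can put exactly 34 objects in every box, avoiding 35 in any single one — so 6427 is tight.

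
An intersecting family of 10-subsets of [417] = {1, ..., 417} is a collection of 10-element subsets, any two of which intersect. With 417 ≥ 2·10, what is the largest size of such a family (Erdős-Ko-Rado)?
max |F| = C(416, 9) = 942399729889265440

Erdős-Ko-Rado (1961): when n ≥ 2k, max |F| = C(n−1, k−1). The bound is attained by the star {A : i ∈ A} for any fixed i ∈ [n]. Here C(417−1, 10−1) = C(416, 9) = 942399729889265440.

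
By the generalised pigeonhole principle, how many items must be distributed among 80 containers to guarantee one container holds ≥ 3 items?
n = (3 − 1)·80 + 1 = 161

By the generalised pigeonhole principle, to guarantee some box contains ≥ r objects we need more than (r − 1) · k objects total. Threshold: n = (r − 1) · k + 1. With r = 3 and k = 80: n = 2 · 80 + 1 = 160 + 1 = 161. For n = 160 = 2 · 80, we can put exactly 2 objects in every box, avoiding 3 in any single one — so 161 is tight.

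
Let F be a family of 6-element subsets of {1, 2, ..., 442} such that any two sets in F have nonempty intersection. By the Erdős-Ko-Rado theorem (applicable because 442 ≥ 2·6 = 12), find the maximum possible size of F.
max |F| = C(441, 5) = 135872037378

The Erdős-Ko-Rado theorem states: for n ≥ 2k, an intersecting family of k-subsets of an n-element set has size at most C(n − 1, k − 1), with equality for 'star' families {A ⊆ [n] : |A| = k, i ∈ A} (fix an element i). For n = 442, k = 6: C(441, 5) = 135872037378.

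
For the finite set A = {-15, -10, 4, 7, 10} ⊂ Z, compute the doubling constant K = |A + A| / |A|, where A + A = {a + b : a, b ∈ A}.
K = |A + A| / |A| = 14/5

Enumerate A + A = {a + b : a, b ∈ A}. With |A| = 5, there are |A|^2 = 25 ordered sum pairs; collecting distinct values, A + A = {-30, -25, -20, -11, -8, -6, -5, -3, 0, 8, 11, 14, 17, 20}, so |A + A| = 14. Thus K = 14/5. For comparison, the minimum possible |A + A| over all 5-element sets is 2·5 − 1 = 9 (so min K = 9/5), attained only by arithmetic progressions.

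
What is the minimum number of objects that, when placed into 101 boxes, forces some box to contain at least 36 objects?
n = (36 − 1)·101 + 1 = 3536

By the generalised pigeonhole principle, to guarantee some box contains ≥ r objects we need more than (r − 1) · k objects total. Threshold: n = (r − 1) · k + 1. With r = 36 and k = 101: n = 35 · 101 + 1 = 3535 + 1 = 3536. For n = 3535 = 35 · 101, we can put exactly 35 objects in every box, avoiding 36 in any single one — so 3536 is tight.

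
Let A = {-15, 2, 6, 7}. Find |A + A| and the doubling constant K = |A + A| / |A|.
K = |A + A| / |A| = 10/4 = 5/2

Enumerate A + A = {a + b : a, b ∈ A}. With |A| = 4, there are |A|^2 = 16 ordered sum pairs; collecting distinct values, A + A = {-30, -13, -9, -8, 4, 8, 9, 12, 13, 14}, so |A + A| = 10. Thus K = 10/4 = 5/2. For comparison, the minimum possible |A + A| over all 4-element sets is 2·4 − 1 = 7 (so min K = 7/4), attained only by arithmetic progressions.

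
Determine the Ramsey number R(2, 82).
R(2, 82) = 82

R(2, k) = k for all k ≥ 2: in a 2-colouring of K_k, either some edge is red (a red K_2) or all edges are blue (a blue K_k). And K_{81} coloured all-blue has no blue K_82, so R(2, 82) > 81. Hence R(2, 82) = 82.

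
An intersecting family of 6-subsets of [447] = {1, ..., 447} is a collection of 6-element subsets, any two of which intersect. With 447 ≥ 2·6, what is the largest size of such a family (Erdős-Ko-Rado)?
max |F| = C(446, 5) = 143787982234

The Erdős-Ko-Rado theorem states: for n ≥ 2k, an intersecting family of k-subsets of an n-element set has size at most C(n − 1, k − 1), with equality for 'star' families {A ⊆ [n] : |A| = k, i ∈ A} (fix an element i). For n = 447, k = 6: C(446, 5) = 143787982234.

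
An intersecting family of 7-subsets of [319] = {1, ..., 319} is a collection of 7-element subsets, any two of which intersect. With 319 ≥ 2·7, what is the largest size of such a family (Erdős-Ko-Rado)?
max |F| = C(318, 6) = 1369700164119

Erdős-Ko-Rado (1961): when n ≥ 2k, max |F| = C(n−1, k−1). The bound is attained by the star {A : i ∈ A} for any fixed i ∈ [n]. Here C(319−1, 7−1) = C(318, 6) = 1369700164119.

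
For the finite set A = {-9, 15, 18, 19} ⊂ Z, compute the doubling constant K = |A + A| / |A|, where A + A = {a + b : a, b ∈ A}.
K = |A + A| / |A| = 10/4 = 5/2

Enumerate A + A = {a + b : a, b ∈ A}. With |A| = 4, there are |A|^2 = 16 ordered sum pairs; collecting distinct values, A + A = {-18, 6, 9, 10, 30, 33, 34, 36, 37, 38}, so |A + A| = 10. Thus K = 10/4 = 5/2. For comparison, the minimum possible |A + A| over all 4-element sets is 2·4 − 1 = 7 (so min K = 7/4), attained only by arithmetic progressions.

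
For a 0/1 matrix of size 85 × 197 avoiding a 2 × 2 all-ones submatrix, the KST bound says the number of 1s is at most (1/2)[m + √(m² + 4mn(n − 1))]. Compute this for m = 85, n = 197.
z(85, 197; 2, 2) ≤ (1/2)[85 + √(85² + 4·85·197·196)] = (1/2)[85 + √13135305] = 1854.6331

Kővári–Sós–Turán: let r_1, ..., r_85 be the row sums and z = Σ r_i the total number of 1s. Each pair of columns can share at most one row with both entries 1 (else a 2×2 all-ones block appears), so Σ_i C(r_i, 2) ≤ C(197, 2) = 19306. By convexity Σ_i C(r_i, 2) ≥ 85·C(z/85, 2) = z(z − 85)/(2·85), giving z² − 85z − 85·197·196 ≤ 0 and hence z ≤ (1/2)[85 + √(7225 + 4·3282020)] = (1/2)[85 + √13135305] ≈ (1/2)(85 + 3624.2661) = 1854.6331.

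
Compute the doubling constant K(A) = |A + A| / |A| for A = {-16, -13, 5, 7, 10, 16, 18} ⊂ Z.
K = |A + A| / |A| = 26/7

Enumerate A + A = {a + b : a, b ∈ A}. With |A| = 7, there are |A|^2 = 49 ordered sum pairs; collecting distinct values, A + A = {-32, -29, -26, -11, -9, -8, -6, -3, 0, 2, 3, 5, 10, 12, 14, 15, 17, 20, 21, 23, 25, 26, 28, 32, 34, 36}, so |A + A| = 26. Thus K = 26/7. For comparison, the minimum possible |A + A| over all 7-element sets is 2·7 − 1 = 13 (so min K = 13/7), attained only by arithmetic progressions.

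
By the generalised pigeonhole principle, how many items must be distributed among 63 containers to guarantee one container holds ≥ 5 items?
n = (5 − 1)·63 + 1 = 253

By the generalised pigeonhole principle, to guarantee some box contains ≥ r objects we need more than (r − 1) · k objects total. Threshold: n = (r − 1) · k + 1. With r = 5 and k = 63: n = 4 · 63 + 1 = 252 + 1 = 253. For n = 252 = 4 · 63, we can put exactly 4 objects in every box, avoiding 5 in any single one — so 253 is tight.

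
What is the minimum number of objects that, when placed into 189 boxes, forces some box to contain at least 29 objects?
n = (29 − 1)·189 + 1 = 5293

By the generalised pigeonhole principle, to guarantee some box contains ≥ r objects we need more than (r − 1) · k objects total. Threshold: n = (r − 1) · k + 1. With r = 29 and k = 189: n = 28 · 189 + 1 = 5292 + 1 = 5293. For n = 5292 = 28 · 189, we can put exactly 28 objects in every box, avoiding 29 in any single one — so 5293 is tight.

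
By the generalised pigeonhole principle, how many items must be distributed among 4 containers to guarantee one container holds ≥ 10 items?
n = (10 − 1)·4 + 1 = 37

By the generalised pigeonhole principle, to guarantee some box contains ≥ r objects we need more than (r − 1) · k objects total. Threshold: n = (r − 1) · k + 1. With r = 10 and k = 4: n = 9 · 4 + 1 = 36 + 1 = 37. For n = 36 = 9 · 4, we can put exactly 9 objects in every box, avoiding 10 in any single one — so 37 is tight.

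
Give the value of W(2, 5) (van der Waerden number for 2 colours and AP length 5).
W(2, 5) = 178

This is a classical value, W(2, 5) = 178, established by combining an explicit 2-colouring of {1, ..., 177} with no monochromatic 5-AP (giving the lower bound W(2, 5) > 177) and a finite case analysis / exhaustive computer search showing every 2-colouring of {1, ..., 178} has such an AP.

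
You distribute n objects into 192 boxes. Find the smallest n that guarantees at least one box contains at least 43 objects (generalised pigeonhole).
n = (43 − 1)·192 + 1 = 8065

By the generalised pigeonhole principle, to guarantee some box contains ≥ r objects we need more than (r − 1) · k objects total. Threshold: n = (r − 1) · k + 1. With r = 43 and k = 192: n = 42 · 192 + 1 = 8064 + 1 = 8065. For n = 8064 = 42 · 192, we can put exactly 42 objects in every box, avoiding 43 in any single one — so 8065 is tight.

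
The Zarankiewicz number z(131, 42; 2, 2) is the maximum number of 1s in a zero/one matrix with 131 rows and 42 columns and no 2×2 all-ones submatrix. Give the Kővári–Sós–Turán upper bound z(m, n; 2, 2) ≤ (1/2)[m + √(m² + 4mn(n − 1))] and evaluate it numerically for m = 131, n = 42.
z(131, 42; 2, 2) ≤ (1/2)[131 + √(131² + 4·131·42·41)] = (1/2)[131 + √919489] = 544.9499

Kővári–Sós–Turán: let r_1, ..., r_131 be the row sums and z = Σ r_i the total number of 1s. Each pair of columns can share at most one row with both entries 1 (else a 2×2 all-ones block appears), so Σ_i C(r_i, 2) ≤ C(42, 2) = 861. By convexity Σ_i C(r_i, 2) ≥ 131·C(z/131, 2) = z(z − 131)/(2·131), giving z² − 131z − 131·42·41 ≤ 0 and hence z ≤ (1/2)[131 + √(17161 + 4·225582)] = (1/2)[131 + √919489] ≈ (1/2)(131 + 958.8999) = 544.9499.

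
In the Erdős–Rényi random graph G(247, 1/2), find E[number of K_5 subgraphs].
E[# K_5] = C(247, 5) · (1/2)^C(5, 2) = 7355513529 / 2^10 ≈ 7183118.680664

For each 5-subset S of vertices (there are C(247, 5) = 7355513529 such S), let X_S = 1 if S induces a K_5 (all C(5, 2) = 10 edges present). Then P(X_S = 1) = (1/2)^10 = 1/1024. By linearity of expectation, E[# K_5] = C(247, 5) · (1/2)^10 = 7355513529 / 1024 ≈ 7183118.680664.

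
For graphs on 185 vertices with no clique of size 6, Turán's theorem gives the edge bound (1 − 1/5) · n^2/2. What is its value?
Turán density bound = (4/5) · 185^2/2 = 13690

Turán's theorem: ex(n, K_{r+1}) is achieved by the complete r-partite Turán graph T(n, r) with parts as balanced as possible, and is at most (1 − 1/r) · n^2/2. For r = 5, n = 185: the density bound is (4/5) · 34225/2 = 13690. Since 5 ∣ 185, the Turán graph T(185, 5) has parts of equal size 37, and its edge count e(T(185, 5)) = 13690 attains the density bound exactly.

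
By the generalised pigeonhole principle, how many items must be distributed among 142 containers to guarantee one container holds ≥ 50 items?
n = (50 − 1)·142 + 1 = 6959

By the generalised pigeonhole principle, to guarantee some box contains ≥ r objects we need more than (r − 1) · k objects total. Threshold: n = (r − 1) · k + 1. With r = 50 and k = 142: n = 49 · 142 + 1 = 6958 + 1 = 6959. For n = 6958 = 49 · 142, we can put exactly 49 objects in every box, avoiding 50 in any single one — so 6959 is tight.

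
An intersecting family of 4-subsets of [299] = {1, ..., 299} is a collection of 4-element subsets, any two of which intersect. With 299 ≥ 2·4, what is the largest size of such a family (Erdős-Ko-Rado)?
max |F| = C(298, 3) = 4366296

Erdős-Ko-Rado (1961): when n ≥ 2k, max |F| = C(n−1, k−1). The bound is attained by the star {A : i ∈ A} for any fixed i ∈ [n]. Here C(299−1, 4−1) = C(298, 3) = 4366296.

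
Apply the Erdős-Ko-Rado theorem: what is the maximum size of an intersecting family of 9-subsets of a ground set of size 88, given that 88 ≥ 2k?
max |F| = C(87, 8) = 58433559570

Erdős-Ko-Rado (1961): when n ≥ 2k, max |F| = C(n−1, k−1). The bound is attained by the star {A : i ∈ A} for any fixed i ∈ [n]. Here C(88−1, 9−1) = C(87, 8) = 58433559570.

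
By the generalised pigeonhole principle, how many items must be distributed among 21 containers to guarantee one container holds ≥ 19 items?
n = (19 − 1)·21 + 1 = 379

By the generalised pigeonhole principle, to guarantee some box contains ≥ r objects we need more than (r − 1) · k objects total. Threshold: n = (r − 1) · k + 1. With r = 19 and k = 21: n = 18 · 21 + 1 = 378 + 1 = 379. For n = 378 = 18 · 21, we can put exactly 18 objects in every box, avoiding 19 in any single one — so 379 is tight.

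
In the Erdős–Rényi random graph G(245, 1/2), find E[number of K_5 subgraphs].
E[# K_5] = C(245, 5) · (1/2)^C(5, 2) = 7060140549 / 2^10 ≈ 6894668.504883

For each 5-subset S of vertices (there are C(245, 5) = 7060140549 such S), let X_S = 1 if S induces a K_5 (all C(5, 2) = 10 edges present). Then P(X_S = 1) = (1/2)^10 = 1/1024. By linearity of expectation, E[# K_5] = C(245, 5) · (1/2)^10 = 7060140549 / 1024 ≈ 6894668.504883.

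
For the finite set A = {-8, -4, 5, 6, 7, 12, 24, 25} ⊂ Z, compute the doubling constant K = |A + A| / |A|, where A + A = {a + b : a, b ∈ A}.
K = |A + A| / |A| = 32/8 = 4

Enumerate A + A = {a + b : a, b ∈ A}. With |A| = 8, there are |A|^2 = 64 ordered sum pairs; collecting distinct values, A + A = {-16, -12, -8, -3, -2, -1, 1, 2, 3, 4, 8, 10, 11, 12, 13, 14, 16, 17, 18, 19, 20, 21, 24, 29, 30, 31, 32, 36, 37, 48, 49, 50}, so |A + A| = 32. Thus K = 32/8 = 4. For comparison, the minimum possible |A + A| over all 8-element sets is 2·8 − 1 = 15 (so min K = 15/8), attained only by arithmetic progressions.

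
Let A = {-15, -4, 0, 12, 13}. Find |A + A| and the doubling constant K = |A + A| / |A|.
K = |A + A| / |A| = 15/5 = 3

Enumerate A + A = {a + b : a, b ∈ A}. With |A| = 5, there are |A|^2 = 25 ordered sum pairs; collecting distinct values, A + A = {-30, -19, -15, -8, -4, -3, -2, 0, 8, 9, 12, 13, 24, 25, 26}, so |A + A| = 15. Thus K = 15/5 = 3. For comparison, the minimum possible |A + A| over all 5-element sets is 2·5 − 1 = 9 (so min K = 9/5), attained only by arithmetic progressions.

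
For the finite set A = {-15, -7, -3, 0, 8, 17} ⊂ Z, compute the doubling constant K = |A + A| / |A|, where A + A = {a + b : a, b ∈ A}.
K = |A + A| / |A| = 20/6 = 10/3

Enumerate A + A = {a + b : a, b ∈ A}. With |A| = 6, there are |A|^2 = 36 ordered sum pairs; collecting distinct values, A + A = {-30, -22, -18, -15, -14, -10, -7, -6, -3, 0, 1, 2, 5, 8, 10, 14, 16, 17, 25, 34}, so |A + A| = 20. Thus K = 20/6 = 10/3. For comparison, the minimum possible |A + A| over all 6-element sets is 2·6 − 1 = 11 (so min K = 11/6), attained only by arithmetic progressions.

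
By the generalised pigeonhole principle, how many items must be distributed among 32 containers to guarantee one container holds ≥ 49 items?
n = (49 − 1)·32 + 1 = 1537

By the generalised pigeonhole principle, to guarantee some box contains ≥ r objects we need more than (r − 1) · k objects total. Threshold: n = (r − 1) · k + 1. With r = 49 and k = 32: n = 48 · 32 + 1 = 1536 + 1 = 1537. For n = 1536 = 48 · 32, we can put exactly 48 objects in every box, avoiding 49 in any single one — so 1537 is tight.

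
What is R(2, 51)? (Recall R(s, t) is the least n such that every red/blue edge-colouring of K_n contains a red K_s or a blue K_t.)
R(2, 51) = 51

R(2, k) = k for all k ≥ 2: in a 2-colouring of K_k, either some edge is red (a red K_2) or all edges are blue (a blue K_k). And K_{50} coloured all-blue has no blue K_51, so R(2, 51) > 50. Hence R(2, 51) = 51.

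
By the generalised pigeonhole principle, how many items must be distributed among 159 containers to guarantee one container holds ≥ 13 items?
n = (13 − 1)·159 + 1 = 1909

By the generalised pigeonhole principle, to guarantee some box contains ≥ r objects we need more than (r − 1) · k objects total. Threshold: n = (r − 1) · k + 1. With r = 13 and k = 159: n = 12 · 159 + 1 = 1908 + 1 = 1909. For n = 1908 = 12 · 159, we can put exactly 12 objects in every box, avoiding 13 in any single one — so 1909 is tight.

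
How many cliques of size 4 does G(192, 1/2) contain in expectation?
E[# K_4] = C(192, 4) · (1/2)^C(4, 2) = 54870480 / 2^6 = 3429405/4 = 857351.25

For each 4-subset S of vertices (there are C(192, 4) = 54870480 such S), let X_S = 1 if S induces a K_4 (all C(4, 2) = 6 edges present). Then P(X_S = 1) = (1/2)^6 = 1/64. By linearity of expectation, E[# K_4] = C(192, 4) · (1/2)^6 = 54870480 / 64 = 3429405/4 = 857351.25.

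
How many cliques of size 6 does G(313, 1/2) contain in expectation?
E[# K_6] = C(313, 6) · (1/2)^C(6, 2) = 1244508060796 / 2^15 = 311127015199/8192 ≈ 37979371.972534

For each 6-subset S of vertices (there are C(313, 6) = 1244508060796 such S), let X_S = 1 if S induces a K_6 (all C(6, 2) = 15 edges present). Then P(X_S = 1) = (1/2)^15 = 1/32768. By linearity of expectation, E[# K_6] = C(313, 6) · (1/2)^15 = 1244508060796 / 32768 = 311127015199/8192 ≈ 37979371.972534.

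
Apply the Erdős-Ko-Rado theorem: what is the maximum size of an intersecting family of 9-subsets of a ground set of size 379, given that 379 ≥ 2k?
max |F| = C(378, 8) = 9594647478991575

Erdős-Ko-Rado (1961): when n ≥ 2k, max |F| = C(n−1, k−1). The bound is attained by the star {A : i ∈ A} for any fixed i ∈ [n]. Here C(379−1, 9−1) = C(378, 8) = 9594647478991575.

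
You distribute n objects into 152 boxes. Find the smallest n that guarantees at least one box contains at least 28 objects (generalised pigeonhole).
n = (28 − 1)·152 + 1 = 4105

By the generalised pigeonhole principle, to guarantee some box contains ≥ r objects we need more than (r − 1) · k objects total. Threshold: n = (r − 1) · k + 1. With r = 28 and k = 152: n = 27 · 152 + 1 = 4104 + 1 = 4105. For n = 4104 = 27 · 152, we can put exactly 27 objects in every box, avoiding 28 in any single one — so 4105 is tight.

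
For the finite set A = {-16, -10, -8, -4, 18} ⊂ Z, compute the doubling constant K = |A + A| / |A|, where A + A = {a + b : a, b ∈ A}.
K = |A + A| / |A| = 14/5

Enumerate A + A = {a + b : a, b ∈ A}. With |A| = 5, there are |A|^2 = 25 ordered sum pairs; collecting distinct values, A + A = {-32, -26, -24, -20, -18, -16, -14, -12, -8, 2, 8, 10, 14, 36}, so |A + A| = 14. Thus K = 14/5. For comparison, the minimum possible |A + A| over all 5-element sets is 2·5 − 1 = 9 (so min K = 9/5), attained only by arithmetic progressions.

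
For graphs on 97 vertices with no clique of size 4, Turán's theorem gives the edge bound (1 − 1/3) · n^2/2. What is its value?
Turán density bound = (2/3) · 97^2/2 = 9409/3 ≈ 3136.3333

Turán's theorem: ex(n, K_{r+1}) is achieved by the complete r-partite Turán graph T(n, r) with parts as balanced as possible, and is at most (1 − 1/r) · n^2/2. For r = 3, n = 97: the density bound is (2/3) · 9409/2 = 9409/3 ≈ 3136.3333. The integer-valued extremum is e(T(97, 3)) = 3136, which is strictly less than the density bound 9409/3 since 3 ∤ 97 (the parts of T(97, 3) cannot all be equal).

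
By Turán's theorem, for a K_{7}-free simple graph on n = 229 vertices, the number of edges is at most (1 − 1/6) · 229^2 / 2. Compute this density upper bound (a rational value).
Turán density bound = (5/6) · 229^2/2 = 262205/12 ≈ 21850.4167

Turán's theorem: ex(n, K_{r+1}) is achieved by the complete r-partite Turán graph T(n, r) with parts as balanced as possible, and is at most (1 − 1/r) · n^2/2. For r = 6, n = 229: the density bound is (5/6) · 52441/2 = 262205/12 ≈ 21850.4167. The integer-valued extremum is e(T(229, 6)) = 21850, which is strictly less than the density bound 262205/12 since 6 ∤ 229 (the parts of T(229, 6) cannot all be equal).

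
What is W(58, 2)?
W(58, 2) = 58 + 1 = 59

A 2-term AP is any pair of integers, so a monochromatic 2-AP exists iff some colour is used at least twice. With 58 colours, the colouring i ↦ i on {1, ..., 58} uses each colour once, avoiding any monochromatic pair, so W(58, 2) > 58. For {1, ..., 59}, pigeonhole forces two integers of the same colour, which form a monochromatic 2-AP. Hence W(58, 2) = 59.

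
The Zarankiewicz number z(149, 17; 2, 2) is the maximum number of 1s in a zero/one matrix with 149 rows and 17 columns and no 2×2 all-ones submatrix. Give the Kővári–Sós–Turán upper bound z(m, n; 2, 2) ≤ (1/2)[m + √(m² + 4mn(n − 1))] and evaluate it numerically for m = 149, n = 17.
z(149, 17; 2, 2) ≤ (1/2)[149 + √(149² + 4·149·17·16)] = (1/2)[149 + √184313] = 289.1584

Kővári–Sós–Turán: let r_1, ..., r_149 be the row sums and z = Σ r_i the total number of 1s. Each pair of columns can share at most one row with both entries 1 (else a 2×2 all-ones block appears), so Σ_i C(r_i, 2) ≤ C(17, 2) = 136. By convexity Σ_i C(r_i, 2) ≥ 149·C(z/149, 2) = z(z − 149)/(2·149), giving z² − 149z − 149·17·16 ≤ 0 and hence z ≤ (1/2)[149 + √(22201 + 4·40528)] = (1/2)[149 + √184313] ≈ (1/2)(149 + 429.3169) = 289.1584.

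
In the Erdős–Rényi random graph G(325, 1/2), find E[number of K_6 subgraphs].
E[# K_6] = C(325, 6) · (1/2)^C(6, 2) = 1562461336800 / 2^15 = 48826916775/1024 ≈ 47682535.913086

For each 6-subset S of vertices (there are C(325, 6) = 1562461336800 such S), let X_S = 1 if S induces a K_6 (all C(6, 2) = 15 edges present). Then P(X_S = 1) = (1/2)^15 = 1/32768. By linearity of expectation, E[# K_6] = C(325, 6) · (1/2)^15 = 1562461336800 / 32768 = 48826916775/1024 ≈ 47682535.913086.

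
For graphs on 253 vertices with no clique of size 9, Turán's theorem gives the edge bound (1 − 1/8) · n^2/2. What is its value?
Turán density bound = (7/8) · 253^2/2 = 448063/16 ≈ 28003.9375

Turán's theorem: ex(n, K_{r+1}) is achieved by the complete r-partite Turán graph T(n, r) with parts as balanced as possible, and is at most (1 − 1/r) · n^2/2. For r = 8, n = 253: the density bound is (7/8) · 64009/2 = 448063/16 ≈ 28003.9375. The integer-valued extremum is e(T(253, 8)) = 28003, which is strictly less than the density bound 448063/16 since 8 ∤ 253 (the parts of T(253, 8) cannot all be equal).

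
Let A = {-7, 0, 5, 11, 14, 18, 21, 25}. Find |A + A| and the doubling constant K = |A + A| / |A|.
K = |A + A| / |A| = 29/8

Enumerate A + A = {a + b : a, b ∈ A}. With |A| = 8, there are |A|^2 = 64 ordered sum pairs; collecting distinct values, A + A = {-14, -7, -2, 0, 4, 5, 7, 10, 11, 14, 16, 18, 19, 21, 22, 23, 25, 26, 28, 29, 30, 32, 35, 36, 39, 42, 43, 46, 50}, so |A + A| = 29. Thus K = 29/8. For comparison, the minimum possible |A + A| over all 8-element sets is 2·8 − 1 = 15 (so min K = 15/8), attained only by arithmetic progressions.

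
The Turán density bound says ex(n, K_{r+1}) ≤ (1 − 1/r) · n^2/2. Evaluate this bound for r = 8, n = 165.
Turán density bound = (7/8) · 165^2/2 = 190575/16 ≈ 11910.9375

Turán's theorem: ex(n, K_{r+1}) is achieved by the complete r-partite Turán graph T(n, r) with parts as balanced as possible, and is at most (1 − 1/r) · n^2/2. For r = 8, n = 165: the density bound is (7/8) · 27225/2 = 190575/16 ≈ 11910.9375. The integer-valued extremum is e(T(165, 8)) = 11910, which is strictly less than the density bound 190575/16 since 8 ∤ 165 (the parts of T(165, 8) cannot all be equal).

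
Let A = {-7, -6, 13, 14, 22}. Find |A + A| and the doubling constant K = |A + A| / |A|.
K = |A + A| / |A| = 14/5

Enumerate A + A = {a + b : a, b ∈ A}. With |A| = 5, there are |A|^2 = 25 ordered sum pairs; collecting distinct values, A + A = {-14, -13, -12, 6, 7, 8, 15, 16, 26, 27, 28, 35, 36, 44}, so |A + A| = 14. Thus K = 14/5. For comparison, the minimum possible |A + A| over all 5-element sets is 2·5 − 1 = 9 (so min K = 9/5), attained only by arithmetic progressions.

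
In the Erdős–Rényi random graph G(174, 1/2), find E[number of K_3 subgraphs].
E[# K_3] = C(174, 3) · (1/2)^C(3, 2) = 862924 / 2^3 = 215731/2 = 107865.5

For each 3-subset S of vertices (there are C(174, 3) = 862924 such S), let X_S = 1 if S induces a K_3 (all C(3, 2) = 3 edges present). Then P(X_S = 1) = (1/2)^3 = 1/8. By linearity of expectation, E[# K_3] = C(174, 3) · (1/2)^3 = 862924 / 8 = 215731/2 = 107865.5.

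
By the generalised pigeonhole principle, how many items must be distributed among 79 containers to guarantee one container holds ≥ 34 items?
n = (34 − 1)·79 + 1 = 2608

By the generalised pigeonhole principle, to guarantee some box contains ≥ r objects we need more than (r − 1) · k objects total. Threshold: n = (r − 1) · k + 1. With r = 34 and k = 79: n = 33 · 79 + 1 = 2607 + 1 = 2608. For n = 2607 = 33 · 79, we can put exactly 33 objects in every box, avoiding 34 in any single one — so 2608 is tight.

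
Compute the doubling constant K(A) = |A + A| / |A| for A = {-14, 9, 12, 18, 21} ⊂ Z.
K = |A + A| / |A| = 14/5

Enumerate A + A = {a + b : a, b ∈ A}. With |A| = 5, there are |A|^2 = 25 ordered sum pairs; collecting distinct values, A + A = {-28, -5, -2, 4, 7, 18, 21, 24, 27, 30, 33, 36, 39, 42}, so |A + A| = 14. Thus K = 14/5. For comparison, the minimum possible |A + A| over all 5-element sets is 2·5 − 1 = 9 (so min K = 9/5), attained only by arithmetic progressions.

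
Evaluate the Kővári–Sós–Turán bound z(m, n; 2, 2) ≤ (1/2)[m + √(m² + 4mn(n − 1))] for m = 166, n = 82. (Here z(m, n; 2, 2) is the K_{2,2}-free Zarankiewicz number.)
z(166, 82; 2, 2) ≤ (1/2)[166 + √(166² + 4·166·82·81)] = (1/2)[166 + √4437844] = 1136.3095

Kővári–Sós–Turán: let r_1, ..., r_166 be the row sums and z = Σ r_i the total number of 1s. Each pair of columns can share at most one row with both entries 1 (else a 2×2 all-ones block appears), so Σ_i C(r_i, 2) ≤ C(82, 2) = 3321. By convexity Σ_i C(r_i, 2) ≥ 166·C(z/166, 2) = z(z − 166)/(2·166), giving z² − 166z − 166·82·81 ≤ 0 and hence z ≤ (1/2)[166 + √(27556 + 4·1102572)] = (1/2)[166 + √4437844] ≈ (1/2)(166 + 2106.6191) = 1136.3095.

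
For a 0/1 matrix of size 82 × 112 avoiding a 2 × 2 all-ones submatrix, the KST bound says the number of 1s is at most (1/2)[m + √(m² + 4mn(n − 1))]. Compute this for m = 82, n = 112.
z(82, 112; 2, 2) ≤ (1/2)[82 + √(82² + 4·82·112·111)] = (1/2)[82 + √4084420] = 1051.4974

Kővári–Sós–Turán: let r_1, ..., r_82 be the row sums and z = Σ r_i the total number of 1s. Each pair of columns can share at most one row with both entries 1 (else a 2×2 all-ones block appears), so Σ_i C(r_i, 2) ≤ C(112, 2) = 6216. By convexity Σ_i C(r_i, 2) ≥ 82·C(z/82, 2) = z(z − 82)/(2·82), giving z² − 82z − 82·112·111 ≤ 0 and hence z ≤ (1/2)[82 + √(6724 + 4·1019424)] = (1/2)[82 + √4084420] ≈ (1/2)(82 + 2020.9948) = 1051.4974.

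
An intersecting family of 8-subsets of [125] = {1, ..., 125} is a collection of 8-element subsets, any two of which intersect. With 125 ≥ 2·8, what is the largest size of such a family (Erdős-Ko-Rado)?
max |F| = C(124, 7) = 75275158024

Erdős-Ko-Rado (1961): when n ≥ 2k, max |F| = C(n−1, k−1). The bound is attained by the star {A : i ∈ A} for any fixed i ∈ [n]. Here C(125−1, 8−1) = C(124, 7) = 75275158024.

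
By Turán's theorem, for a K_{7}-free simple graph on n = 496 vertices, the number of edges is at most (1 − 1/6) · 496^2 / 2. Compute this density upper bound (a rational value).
Turán density bound = (5/6) · 496^2/2 = 307520/3 ≈ 102506.6667

Turán's theorem: ex(n, K_{r+1}) is achieved by the complete r-partite Turán graph T(n, r) with parts as balanced as possible, and is at most (1 − 1/r) · n^2/2. For r = 6, n = 496: the density bound is (5/6) · 246016/2 = 307520/3 ≈ 102506.6667. The integer-valued extremum is e(T(496, 6)) = 102506, which is strictly less than the density bound 307520/3 since 6 ∤ 496 (the parts of T(496, 6) cannot all be equal).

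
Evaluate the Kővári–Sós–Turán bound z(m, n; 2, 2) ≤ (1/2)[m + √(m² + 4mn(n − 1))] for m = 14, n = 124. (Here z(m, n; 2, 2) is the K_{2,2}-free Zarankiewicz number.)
z(14, 124; 2, 2) ≤ (1/2)[14 + √(14² + 4·14·124·123)] = (1/2)[14 + √854308] = 469.1439

Kővári–Sós–Turán: let r_1, ..., r_14 be the row sums and z = Σ r_i the total number of 1s. Each pair of columns can share at most one row with both entries 1 (else a 2×2 all-ones block appears), so Σ_i C(r_i, 2) ≤ C(124, 2) = 7626. By convexity Σ_i C(r_i, 2) ≥ 14·C(z/14, 2) = z(z − 14)/(2·14), giving z² − 14z − 14·124·123 ≤ 0 and hence z ≤ (1/2)[14 + √(196 + 4·213528)] = (1/2)[14 + √854308] ≈ (1/2)(14 + 924.2878) = 469.1439.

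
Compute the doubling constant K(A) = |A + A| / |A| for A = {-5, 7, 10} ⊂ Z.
K = |A + A| / |A| = 6/3 = 2

Enumerate A + A = {a + b : a, b ∈ A}. With |A| = 3, there are |A|^2 = 9 ordered sum pairs; collecting distinct values, A + A = {-10, 2, 5, 14, 17, 20}, so |A + A| = 6. Thus K = 6/3 = 2. For comparison, the minimum possible |A + A| over all 3-element sets is 2·3 − 1 = 5 (so min K = 5/3), attained only by arithmetic progressions.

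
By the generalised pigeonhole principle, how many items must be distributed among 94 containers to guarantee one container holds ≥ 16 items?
n = (16 − 1)·94 + 1 = 1411

By the generalised pigeonhole principle, to guarantee some box contains ≥ r objects we need more than (r − 1) · k objects total. Threshold: n = (r − 1) · k + 1. With r = 16 and k = 94: n = 15 · 94 + 1 = 1410 + 1 = 1411. For n = 1410 = 15 · 94, we can put exactly 15 objects in every box, avoiding 16 in any single one — so 1411 is tight.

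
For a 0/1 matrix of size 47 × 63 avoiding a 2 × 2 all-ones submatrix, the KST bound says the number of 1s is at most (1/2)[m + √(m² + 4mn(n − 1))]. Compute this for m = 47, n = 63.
z(47, 63; 2, 2) ≤ (1/2)[47 + √(47² + 4·47·63·62)] = (1/2)[47 + √736537] = 452.6087

Kővári–Sós–Turán: let r_1, ..., r_47 be the row sums and z = Σ r_i the total number of 1s. Each pair of columns can share at most one row with both entries 1 (else a 2×2 all-ones block appears), so Σ_i C(r_i, 2) ≤ C(63, 2) = 1953. By convexity Σ_i C(r_i, 2) ≥ 47·C(z/47, 2) = z(z − 47)/(2·47), giving z² − 47z − 47·63·62 ≤ 0 and hence z ≤ (1/2)[47 + √(2209 + 4·183582)] = (1/2)[47 + √736537] ≈ (1/2)(47 + 858.2173) = 452.6087.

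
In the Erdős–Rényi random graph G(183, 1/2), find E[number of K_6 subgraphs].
E[# K_6] = C(183, 6) · (1/2)^C(6, 2) = 48019108683 / 2^15 ≈ 1465426.900726

For each 6-subset S of vertices (there are C(183, 6) = 48019108683 such S), let X_S = 1 if S induces a K_6 (all C(6, 2) = 15 edges present). Then P(X_S = 1) = (1/2)^15 = 1/32768. By linearity of expectation, E[# K_6] = C(183, 6) · (1/2)^15 = 48019108683 / 32768 ≈ 1465426.900726.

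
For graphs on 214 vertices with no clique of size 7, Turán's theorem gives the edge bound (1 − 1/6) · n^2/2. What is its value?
Turán density bound = (5/6) · 214^2/2 = 57245/3 ≈ 19081.6667

Turán's theorem: ex(n, K_{r+1}) is achieved by the complete r-partite Turán graph T(n, r) with parts as balanced as possible, and is at most (1 − 1/r) · n^2/2. For r = 6, n = 214: the density bound is (5/6) · 45796/2 = 57245/3 ≈ 19081.6667. The integer-valued extremum is e(T(214, 6)) = 19081, which is strictly less than the density bound 57245/3 since 6 ∤ 214 (the parts of T(214, 6) cannot all be equal).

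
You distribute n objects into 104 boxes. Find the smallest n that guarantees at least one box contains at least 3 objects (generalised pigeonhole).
n = (3 − 1)·104 + 1 = 209

By the generalised pigeonhole principle, to guarantee some box contains ≥ r objects we need more than (r − 1) · k objects total. Threshold: n = (r − 1) · k + 1. With r = 3 and k = 104: n = 2 · 104 + 1 = 208 + 1 = 209. For n = 208 = 2 · 104, we can put exactly 2 objects in every box, avoiding 3 in any single one — so 209 is tight.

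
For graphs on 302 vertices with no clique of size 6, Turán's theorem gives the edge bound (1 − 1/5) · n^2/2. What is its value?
Turán density bound = (4/5) · 302^2/2 = 182408/5 ≈ 36481.6

Turán's theorem: ex(n, K_{r+1}) is achieved by the complete r-partite Turán graph T(n, r) with parts as balanced as possible, and is at most (1 − 1/r) · n^2/2. For r = 5, n = 302: the density bound is (4/5) · 91204/2 = 182408/5 ≈ 36481.6. The integer-valued extremum is e(T(302, 5)) = 36481, which is strictly less than the density bound 182408/5 since 5 ∤ 302 (the parts of T(302, 5) cannot all be equal).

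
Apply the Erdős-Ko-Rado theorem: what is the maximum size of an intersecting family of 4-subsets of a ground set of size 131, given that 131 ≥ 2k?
max |F| = C(130, 3) = 357760

Erdős-Ko-Rado (1961): when n ≥ 2k, max |F| = C(n−1, k−1). The bound is attained by the star {A : i ∈ A} for any fixed i ∈ [n]. Here C(131−1, 4−1) = C(130, 3) = 357760.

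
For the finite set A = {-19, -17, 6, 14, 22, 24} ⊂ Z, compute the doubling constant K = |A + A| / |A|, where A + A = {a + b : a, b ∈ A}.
K = |A + A| / |A| = 19/6

Enumerate A + A = {a + b : a, b ∈ A}. With |A| = 6, there are |A|^2 = 36 ordered sum pairs; collecting distinct values, A + A = {-38, -36, -34, -13, -11, -5, -3, 3, 5, 7, 12, 20, 28, 30, 36, 38, 44, 46, 48}, so |A + A| = 19. Thus K = 19/6. For comparison, the minimum possible |A + A| over all 6-element sets is 2·6 − 1 = 11 (so min K = 11/6), attained only by arithmetic progressions.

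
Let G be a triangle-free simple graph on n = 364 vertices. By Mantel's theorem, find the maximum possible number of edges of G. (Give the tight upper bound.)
ex(364, K_3) = ⌊364^2/4⌋ = 33124

Mantel (1907): a triangle-free graph on n vertices has at most ⌊n^2/4⌋ edges, with equality for the complete bipartite graph K_{⌊n/2⌋, ⌈n/2⌉}. For n = 364: ⌊364^2/4⌋ = ⌊132496/4⌋ = 33124. The extremal graph is K_{182, 182}, which has 182·182 = 33124 edges.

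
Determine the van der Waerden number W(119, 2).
W(119, 2) = 119 + 1 = 120

A 2-term AP is any pair of integers, so a monochromatic 2-AP exists iff some colour is used at least twice. With 119 colours, the colouring i ↦ i on {1, ..., 119} uses each colour once, avoiding any monochromatic pair, so W(119, 2) > 119. For {1, ..., 120}, pigeonhole forces two integers of the same colour, which form a monochromatic 2-AP. Hence W(119, 2) = 120.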